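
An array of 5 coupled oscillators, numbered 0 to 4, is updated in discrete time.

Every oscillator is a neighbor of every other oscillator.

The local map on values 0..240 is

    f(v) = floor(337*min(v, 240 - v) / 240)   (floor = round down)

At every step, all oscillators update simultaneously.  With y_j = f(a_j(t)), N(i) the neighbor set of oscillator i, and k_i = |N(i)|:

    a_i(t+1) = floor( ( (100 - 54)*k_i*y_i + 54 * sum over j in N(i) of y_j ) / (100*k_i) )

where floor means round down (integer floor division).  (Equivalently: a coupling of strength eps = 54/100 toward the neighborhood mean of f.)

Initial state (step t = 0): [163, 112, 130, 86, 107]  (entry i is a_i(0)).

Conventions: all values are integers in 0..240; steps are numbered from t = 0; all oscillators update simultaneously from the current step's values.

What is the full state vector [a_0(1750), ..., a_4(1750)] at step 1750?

Answer: [141, 141, 141, 141, 141]
Key observation: The state at step 24, [141, 141, 141, 141, 141], reappears at step 26: the system is in a cycle of period 2 from step 24 on.  Therefore the state at step 1750 equals the state at step 24 + ((1750 - 24) mod 2) = 24, which is [141, 141, 141, 141, 141].

Derivation:
t=0: [163, 112, 130, 86, 107]
t=1: [128, 144, 143, 132, 141]
t=2: [147, 140, 140, 145, 141]
t=3: [134, 137, 137, 135, 137]
t=4: [146, 144, 144, 145, 144]
t=5: [132, 133, 133, 133, 133]
t=6: [150, 150, 150, 150, 150]
t=7: [126, 126, 126, 126, 126]
t=8: [160, 160, 160, 160, 160]
t=9: [112, 112, 112, 112, 112]
t=10: [157, 157, 157, 157, 157]
t=11: [116, 116, 116, 116, 116]
t=12: [162, 162, 162, 162, 162]
t=13: [109, 109, 109, 109, 109]
t=14: [153, 153, 153, 153, 153]
t=15: [122, 122, 122, 122, 122]
t=16: [165, 165, 165, 165, 165]
t=17: [105, 105, 105, 105, 105]
t=18: [147, 147, 147, 147, 147]
t=19: [130, 130, 130, 130, 130]
t=20: [154, 154, 154, 154, 154]
t=21: [120, 120, 120, 120, 120]
t=22: [168, 168, 168, 168, 168]
t=23: [101, 101, 101, 101, 101]
t=24: [141, 141, 141, 141, 141]
t=25: [139, 139, 139, 139, 139]
t=26: [141, 141, 141, 141, 141]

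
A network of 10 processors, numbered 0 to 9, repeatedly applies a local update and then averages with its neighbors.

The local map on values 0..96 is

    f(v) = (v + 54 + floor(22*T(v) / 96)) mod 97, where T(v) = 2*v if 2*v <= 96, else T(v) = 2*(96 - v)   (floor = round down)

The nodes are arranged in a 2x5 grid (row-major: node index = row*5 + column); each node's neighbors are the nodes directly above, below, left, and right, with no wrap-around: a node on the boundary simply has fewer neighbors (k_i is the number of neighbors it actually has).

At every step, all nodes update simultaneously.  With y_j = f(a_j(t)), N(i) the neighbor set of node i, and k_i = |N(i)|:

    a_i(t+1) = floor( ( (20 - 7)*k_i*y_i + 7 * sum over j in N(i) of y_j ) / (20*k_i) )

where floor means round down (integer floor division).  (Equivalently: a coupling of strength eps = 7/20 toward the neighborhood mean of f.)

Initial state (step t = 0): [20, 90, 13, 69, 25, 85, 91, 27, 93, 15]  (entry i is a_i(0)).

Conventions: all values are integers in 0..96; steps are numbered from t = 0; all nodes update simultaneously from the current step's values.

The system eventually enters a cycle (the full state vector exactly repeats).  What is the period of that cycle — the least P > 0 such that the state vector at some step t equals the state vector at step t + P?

Answer: 3
Key observation: The state at step 17, [31, 31, 31, 31, 31, 31, 31, 31, 31, 31], reappears at step 20 — and no state repeats earlier — so the cycle the system enters has period 3.

Derivation:
t=0: [20, 90, 13, 69, 25, 85, 91, 27, 93, 15]
t=1: [70, 55, 67, 49, 78, 53, 54, 80, 57, 73]
t=2: [35, 31, 35, 30, 39, 30, 31, 40, 33, 38]
t=3: [5, 3, 7, 3, 10, 1, 3, 11, 6, 10]
t=4: [59, 59, 63, 60, 66, 56, 59, 66, 63, 66]
t=5: [31, 32, 34, 33, 35, 31, 32, 35, 35, 35]
t=6: [2, 3, 5, 5, 7, 2, 3, 7, 7, 8]
t=7: [56, 58, 61, 61, 63, 56, 58, 62, 63, 64]
t=8: [31, 32, 33, 34, 34, 31, 32, 33, 34, 35]
t=9: [2, 3, 4, 5, 6, 2, 3, 4, 6, 7]
t=10: [56, 57, 59, 61, 62, 56, 57, 59, 61, 63]
t=11: [31, 31, 32, 33, 34, 31, 31, 32, 33, 34]
t=12: [2, 2, 3, 4, 5, 2, 2, 3, 4, 5]
t=13: [56, 56, 57, 59, 60, 56, 56, 57, 59, 60]
t=14: [31, 31, 31, 32, 32, 31, 31, 31, 32, 32]
t=15: [2, 2, 2, 2, 3, 2, 2, 2, 2, 3]
t=16: [56, 56, 56, 56, 57, 56, 56, 56, 56, 57]
t=17: [31, 31, 31, 31, 31, 31, 31, 31, 31, 31]
t=18: [2, 2, 2, 2, 2, 2, 2, 2, 2, 2]
t=19: [56, 56, 56, 56, 56, 56, 56, 56, 56, 56]
t=20: [31, 31, 31, 31, 31, 31, 31, 31, 31, 31]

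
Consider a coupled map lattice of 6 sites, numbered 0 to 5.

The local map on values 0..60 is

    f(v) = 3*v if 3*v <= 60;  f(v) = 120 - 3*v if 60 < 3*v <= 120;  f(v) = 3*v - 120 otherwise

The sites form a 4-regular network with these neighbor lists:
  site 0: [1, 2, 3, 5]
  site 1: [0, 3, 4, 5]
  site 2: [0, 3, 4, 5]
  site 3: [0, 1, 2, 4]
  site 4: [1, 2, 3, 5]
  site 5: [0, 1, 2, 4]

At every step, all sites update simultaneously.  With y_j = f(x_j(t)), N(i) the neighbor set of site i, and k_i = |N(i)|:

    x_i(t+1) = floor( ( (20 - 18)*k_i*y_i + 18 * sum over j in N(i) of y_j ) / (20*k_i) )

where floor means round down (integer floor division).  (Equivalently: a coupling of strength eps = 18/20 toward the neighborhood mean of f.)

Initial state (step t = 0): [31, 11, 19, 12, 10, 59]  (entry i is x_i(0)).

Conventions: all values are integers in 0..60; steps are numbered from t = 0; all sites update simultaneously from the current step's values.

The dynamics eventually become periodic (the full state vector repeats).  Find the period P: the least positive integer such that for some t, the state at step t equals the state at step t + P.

Simulating step by step:
t=0: [31, 11, 19, 12, 10, 59]
t=1: [43, 37, 39, 36, 44, 38]
t=2: [7, 9, 9, 8, 7, 8]
t=3: [25, 22, 22, 24, 25, 24]
t=4: [50, 47, 47, 49, 50, 49]
t=5: [24, 27, 27, 25, 24, 25]
t=6: [42, 45, 45, 43, 42, 43]
t=7: [11, 8, 8, 10, 11, 10]
t=8: [27, 30, 30, 28, 27, 28]
t=9: [33, 36, 36, 34, 33, 34]
t=10: [15, 18, 18, 16, 15, 16]
t=11: [50, 47, 47, 49, 50, 49]

Answer: 7
Key observation: The state at step 4, [50, 47, 47, 49, 50, 49], reappears at step 11 — and no state repeats earlier — so the cycle the system enters has period 7.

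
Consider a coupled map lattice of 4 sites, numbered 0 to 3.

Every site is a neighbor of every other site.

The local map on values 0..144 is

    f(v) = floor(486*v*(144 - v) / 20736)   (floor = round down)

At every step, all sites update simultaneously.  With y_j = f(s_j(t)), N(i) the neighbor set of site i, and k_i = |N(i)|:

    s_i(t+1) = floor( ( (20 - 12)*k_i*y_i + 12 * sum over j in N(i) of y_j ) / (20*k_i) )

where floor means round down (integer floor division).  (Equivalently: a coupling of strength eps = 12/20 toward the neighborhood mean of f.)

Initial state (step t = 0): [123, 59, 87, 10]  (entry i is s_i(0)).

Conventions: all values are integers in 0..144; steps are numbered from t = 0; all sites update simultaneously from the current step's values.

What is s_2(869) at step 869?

Simulating step by step:
t=0: [123, 59, 87, 10]
t=1: [76, 88, 88, 71]
t=2: [118, 117, 117, 118]
t=3: [72, 72, 72, 72]
t=4: [121, 121, 121, 121]
t=5: [65, 65, 65, 65]
t=6: [120, 120, 120, 120]
t=7: [67, 67, 67, 67]
t=8: [120, 120, 120, 120]

Answer: s_2(869) = 67
Key observation: The state at step 6, [120, 120, 120, 120], reappears at step 8: the system is in a cycle of period 2 from step 6 on.  Therefore the state at step 869 equals the state at step 6 + ((869 - 6) mod 2) = 7, which is [67, 67, 67, 67].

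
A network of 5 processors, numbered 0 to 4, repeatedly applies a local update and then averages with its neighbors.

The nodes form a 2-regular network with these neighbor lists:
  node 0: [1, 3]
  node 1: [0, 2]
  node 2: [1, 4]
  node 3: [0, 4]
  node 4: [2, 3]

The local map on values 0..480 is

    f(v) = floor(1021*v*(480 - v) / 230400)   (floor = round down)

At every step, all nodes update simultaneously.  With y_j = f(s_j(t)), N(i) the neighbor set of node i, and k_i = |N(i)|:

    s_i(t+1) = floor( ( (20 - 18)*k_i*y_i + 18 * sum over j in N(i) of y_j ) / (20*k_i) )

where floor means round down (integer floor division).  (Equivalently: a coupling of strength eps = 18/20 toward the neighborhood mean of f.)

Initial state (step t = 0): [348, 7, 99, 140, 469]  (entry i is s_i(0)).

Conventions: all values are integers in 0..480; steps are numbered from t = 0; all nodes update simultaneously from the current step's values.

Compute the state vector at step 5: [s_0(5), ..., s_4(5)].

Answer: [254, 254, 254, 254, 254]

Derivation:
t=0: [348, 7, 99, 140, 469]
t=1: [121, 167, 32, 122, 171]
t=2: [210, 137, 215, 211, 138]
t=3: [231, 247, 212, 232, 247]
t=4: [254, 252, 254, 254, 252]
t=5: [254, 254, 254, 254, 254]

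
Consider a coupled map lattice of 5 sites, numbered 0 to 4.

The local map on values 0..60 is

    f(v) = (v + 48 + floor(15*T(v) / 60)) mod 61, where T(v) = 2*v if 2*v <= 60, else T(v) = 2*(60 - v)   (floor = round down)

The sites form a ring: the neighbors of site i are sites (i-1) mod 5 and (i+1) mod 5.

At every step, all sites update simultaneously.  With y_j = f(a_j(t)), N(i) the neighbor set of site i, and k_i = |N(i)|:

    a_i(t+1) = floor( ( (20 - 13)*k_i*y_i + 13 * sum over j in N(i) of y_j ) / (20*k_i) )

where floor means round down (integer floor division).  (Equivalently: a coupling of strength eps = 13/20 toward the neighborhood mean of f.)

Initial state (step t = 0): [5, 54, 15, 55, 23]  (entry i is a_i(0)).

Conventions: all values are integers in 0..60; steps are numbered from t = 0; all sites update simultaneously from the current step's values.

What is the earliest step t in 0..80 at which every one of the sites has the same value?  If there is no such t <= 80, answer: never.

Simulating step by step:
t=0: [5, 54, 15, 55, 23]  (not all equal)
t=1: [40, 36, 31, 25, 39]  (not all equal)
t=2: [36, 34, 30, 30, 32]  (not all equal)
t=3: [34, 33, 32, 32, 33]  (not all equal)
t=4: [33, 33, 33, 33, 33]  (all equal)

Answer: 4
Key observation: Synchronization is absorbing here: once all sites are equal they stay equal, and step 4 is the first all-equal step.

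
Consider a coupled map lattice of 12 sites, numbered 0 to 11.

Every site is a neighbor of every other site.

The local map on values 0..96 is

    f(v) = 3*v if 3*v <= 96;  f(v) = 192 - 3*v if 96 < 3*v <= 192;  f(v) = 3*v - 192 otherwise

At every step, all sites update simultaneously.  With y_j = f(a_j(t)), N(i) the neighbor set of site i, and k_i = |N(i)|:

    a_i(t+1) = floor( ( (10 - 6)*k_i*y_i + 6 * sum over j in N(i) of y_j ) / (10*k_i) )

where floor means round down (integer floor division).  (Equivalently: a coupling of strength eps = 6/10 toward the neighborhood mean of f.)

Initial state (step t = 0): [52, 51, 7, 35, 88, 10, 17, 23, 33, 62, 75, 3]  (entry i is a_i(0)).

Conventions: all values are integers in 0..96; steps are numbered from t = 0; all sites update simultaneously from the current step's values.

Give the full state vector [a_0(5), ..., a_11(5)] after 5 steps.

Answer: [24, 25, 19, 22, 28, 22, 29, 29, 20, 24, 23, 25]

Derivation:
t=0: [52, 51, 7, 35, 88, 10, 17, 23, 33, 62, 75, 3]
t=1: [42, 43, 37, 59, 54, 40, 47, 53, 61, 31, 41, 32]
t=2: [59, 58, 64, 42, 47, 61, 54, 48, 40, 69, 60, 70]
t=3: [24, 25, 19, 42, 36, 22, 29, 35, 44, 24, 23, 25]
t=4: [72, 73, 67, 70, 76, 70, 77, 77, 68, 72, 71, 73]
t=5: [24, 25, 19, 22, 28, 22, 29, 29, 20, 24, 23, 25]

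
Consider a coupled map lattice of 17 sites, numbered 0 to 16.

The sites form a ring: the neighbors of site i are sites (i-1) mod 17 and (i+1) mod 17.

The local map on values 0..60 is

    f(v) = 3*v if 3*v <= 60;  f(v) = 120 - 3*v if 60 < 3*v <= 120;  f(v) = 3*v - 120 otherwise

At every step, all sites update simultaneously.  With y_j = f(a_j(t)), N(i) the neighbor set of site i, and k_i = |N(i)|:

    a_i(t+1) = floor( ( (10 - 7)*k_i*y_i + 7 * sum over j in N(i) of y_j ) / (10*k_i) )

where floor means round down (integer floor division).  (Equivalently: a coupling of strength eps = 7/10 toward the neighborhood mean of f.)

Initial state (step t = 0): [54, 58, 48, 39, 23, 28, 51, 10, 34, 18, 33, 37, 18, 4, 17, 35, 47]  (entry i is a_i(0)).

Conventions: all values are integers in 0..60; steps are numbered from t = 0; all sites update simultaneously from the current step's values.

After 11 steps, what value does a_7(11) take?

Answer: a_7(11) = 37

Derivation:
t=0: [54, 58, 48, 39, 23, 28, 51, 10, 34, 18, 33, 37, 18, 4, 17, 35, 47]
t=1: [38, 39, 27, 27, 28, 40, 33, 26, 34, 29, 28, 28, 23, 40, 24, 29, 26]
t=2: [17, 16, 26, 37, 24, 19, 21, 26, 31, 28, 34, 41, 27, 34, 25, 41, 26]
t=3: [46, 46, 32, 34, 37, 53, 51, 42, 35, 26, 19, 20, 19, 34, 20, 31, 31]
t=4: [21, 20, 19, 16, 22, 26, 25, 18, 21, 37, 52, 57, 44, 46, 33, 38, 23]
t=5: [55, 57, 54, 53, 47, 47, 47, 51, 39, 35, 31, 32, 27, 16, 14, 27, 37]
t=6: [34, 45, 44, 33, 27, 21, 25, 18, 17, 15, 21, 30, 36, 42, 43, 29, 32]
t=7: [19, 15, 16, 24, 39, 46, 52, 49, 49, 51, 43, 33, 16, 9, 16, 21, 25]
t=8: [48, 50, 46, 32, 24, 19, 26, 30, 29, 22, 21, 26, 31, 41, 43, 49, 53]
t=9: [31, 23, 24, 30, 42, 48, 43, 35, 39, 47, 50, 42, 23, 13, 13, 24, 29]
t=10: [37, 41, 42, 27, 20, 12, 16, 8, 13, 17, 18, 30, 31, 43, 42, 39, 36]
t=11: [7, 6, 16, 34, 44, 48, 35, 37, 37, 47, 44, 37, 21, 14, 6, 7, 7]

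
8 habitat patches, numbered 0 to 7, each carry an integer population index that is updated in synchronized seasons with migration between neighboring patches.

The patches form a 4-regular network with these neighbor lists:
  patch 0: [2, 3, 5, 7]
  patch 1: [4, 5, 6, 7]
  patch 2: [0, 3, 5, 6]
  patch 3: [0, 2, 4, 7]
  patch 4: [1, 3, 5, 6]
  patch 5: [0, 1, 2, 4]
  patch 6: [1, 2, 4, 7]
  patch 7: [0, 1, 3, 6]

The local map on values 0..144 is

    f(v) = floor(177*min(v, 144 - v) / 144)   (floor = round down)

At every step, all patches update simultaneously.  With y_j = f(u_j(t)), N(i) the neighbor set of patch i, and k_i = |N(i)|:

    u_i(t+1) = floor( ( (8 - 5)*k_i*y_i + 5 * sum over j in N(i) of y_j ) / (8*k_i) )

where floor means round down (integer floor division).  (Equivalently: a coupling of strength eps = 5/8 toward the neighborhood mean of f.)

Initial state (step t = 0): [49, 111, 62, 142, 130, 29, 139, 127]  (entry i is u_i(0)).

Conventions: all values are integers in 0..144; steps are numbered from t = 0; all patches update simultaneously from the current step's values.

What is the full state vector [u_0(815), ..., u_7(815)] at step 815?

Answer: [70, 70, 70, 70, 70, 70, 70, 70]
Key observation: The state at step 12, [86, 86, 86, 86, 86, 86, 86, 86], reappears at step 16: the system is in a cycle of period 4 from step 12 on.  Therefore the state at step 815 equals the state at step 12 + ((815 - 12) mod 4) = 15, which is [70, 70, 70, 70, 70, 70, 70, 70].

Derivation:
t=0: [49, 111, 62, 142, 130, 29, 139, 127]
t=1: [43, 27, 44, 27, 19, 43, 26, 24]
t=2: [45, 33, 46, 37, 31, 44, 33, 34]
t=3: [51, 42, 51, 46, 42, 49, 42, 43]
t=4: [59, 52, 59, 56, 53, 57, 52, 53]
t=5: [69, 64, 69, 68, 65, 68, 65, 65]
t=6: [82, 79, 82, 82, 80, 81, 79, 80]
t=7: [76, 78, 76, 76, 77, 77, 78, 77]
t=8: [82, 81, 82, 82, 81, 82, 81, 82]
t=9: [76, 76, 76, 76, 76, 76, 76, 76]
t=10: [83, 83, 83, 83, 83, 83, 83, 83]
t=11: [74, 74, 74, 74, 74, 74, 74, 74]
t=12: [86, 86, 86, 86, 86, 86, 86, 86]
t=13: [71, 71, 71, 71, 71, 71, 71, 71]
t=14: [87, 87, 87, 87, 87, 87, 87, 87]
t=15: [70, 70, 70, 70, 70, 70, 70, 70]
t=16: [86, 86, 86, 86, 86, 86, 86, 86]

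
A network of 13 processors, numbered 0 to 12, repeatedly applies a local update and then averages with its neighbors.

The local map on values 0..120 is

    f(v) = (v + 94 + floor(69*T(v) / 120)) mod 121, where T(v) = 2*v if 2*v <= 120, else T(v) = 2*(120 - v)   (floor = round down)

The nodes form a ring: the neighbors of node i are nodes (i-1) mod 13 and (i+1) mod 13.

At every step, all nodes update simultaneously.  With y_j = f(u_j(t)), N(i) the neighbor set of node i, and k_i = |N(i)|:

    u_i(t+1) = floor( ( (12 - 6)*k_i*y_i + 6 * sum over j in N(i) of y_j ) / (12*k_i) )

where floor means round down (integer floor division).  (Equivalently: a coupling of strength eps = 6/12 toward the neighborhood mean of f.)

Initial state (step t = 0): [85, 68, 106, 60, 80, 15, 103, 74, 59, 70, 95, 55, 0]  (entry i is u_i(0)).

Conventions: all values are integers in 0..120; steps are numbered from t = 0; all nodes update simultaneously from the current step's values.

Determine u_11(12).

Answer: u_11(12) = 96

Derivation:
t=0: [85, 68, 106, 60, 80, 15, 103, 74, 59, 70, 95, 55, 0]
t=1: [97, 98, 98, 99, 76, 51, 73, 98, 99, 98, 95, 93, 94]
t=2: [96, 96, 96, 96, 94, 90, 94, 97, 96, 96, 96, 96, 96]
t=3: [96, 96, 96, 96, 96, 96, 96, 96, 96, 96, 96, 96, 96]
t=4: [96, 96, 96, 96, 96, 96, 96, 96, 96, 96, 96, 96, 96]
t=5: [96, 96, 96, 96, 96, 96, 96, 96, 96, 96, 96, 96, 96]
t=6: [96, 96, 96, 96, 96, 96, 96, 96, 96, 96, 96, 96, 96]
t=7: [96, 96, 96, 96, 96, 96, 96, 96, 96, 96, 96, 96, 96]
t=8: [96, 96, 96, 96, 96, 96, 96, 96, 96, 96, 96, 96, 96]
t=9: [96, 96, 96, 96, 96, 96, 96, 96, 96, 96, 96, 96, 96]
t=10: [96, 96, 96, 96, 96, 96, 96, 96, 96, 96, 96, 96, 96]
t=11: [96, 96, 96, 96, 96, 96, 96, 96, 96, 96, 96, 96, 96]
t=12: [96, 96, 96, 96, 96, 96, 96, 96, 96, 96, 96, 96, 96]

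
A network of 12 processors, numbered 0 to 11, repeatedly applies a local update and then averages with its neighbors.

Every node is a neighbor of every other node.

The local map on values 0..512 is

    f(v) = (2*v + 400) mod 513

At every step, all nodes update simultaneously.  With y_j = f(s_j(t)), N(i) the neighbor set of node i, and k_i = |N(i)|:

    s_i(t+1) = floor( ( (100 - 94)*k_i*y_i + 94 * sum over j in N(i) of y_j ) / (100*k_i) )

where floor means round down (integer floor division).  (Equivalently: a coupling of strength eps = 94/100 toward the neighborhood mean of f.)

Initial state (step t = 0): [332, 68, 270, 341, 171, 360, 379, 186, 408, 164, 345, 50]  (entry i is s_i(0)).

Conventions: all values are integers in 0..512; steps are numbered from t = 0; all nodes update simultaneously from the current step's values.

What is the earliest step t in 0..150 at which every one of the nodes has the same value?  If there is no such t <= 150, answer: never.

Simulating step by step:
t=0: [332, 68, 270, 341, 171, 360, 379, 186, 408, 164, 345, 50]  (not all equal)
t=1: [189, 189, 179, 188, 184, 187, 186, 183, 185, 184, 188, 177]  (not all equal)
t=2: [256, 256, 257, 256, 256, 256, 256, 256, 256, 256, 256, 257]  (not all equal)
t=3: [399, 399, 399, 399, 399, 399, 399, 399, 399, 399, 399, 399]  (all equal)

Answer: 3
Key observation: Synchronization is absorbing here: once all nodes are equal they stay equal, and step 3 is the first all-equal step.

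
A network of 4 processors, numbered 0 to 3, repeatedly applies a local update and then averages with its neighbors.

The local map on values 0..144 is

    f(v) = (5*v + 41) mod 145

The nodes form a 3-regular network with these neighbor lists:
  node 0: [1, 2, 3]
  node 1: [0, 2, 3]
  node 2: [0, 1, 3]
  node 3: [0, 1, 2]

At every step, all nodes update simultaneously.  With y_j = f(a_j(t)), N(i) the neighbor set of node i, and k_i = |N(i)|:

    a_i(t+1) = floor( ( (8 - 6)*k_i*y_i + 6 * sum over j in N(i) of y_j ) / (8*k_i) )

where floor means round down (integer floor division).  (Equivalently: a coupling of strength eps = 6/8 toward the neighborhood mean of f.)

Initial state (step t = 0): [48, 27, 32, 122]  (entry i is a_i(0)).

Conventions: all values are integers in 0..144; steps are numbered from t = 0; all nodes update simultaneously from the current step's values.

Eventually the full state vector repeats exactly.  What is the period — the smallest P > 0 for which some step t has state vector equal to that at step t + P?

Simulating step by step:
t=0: [48, 27, 32, 122]
t=1: [73, 73, 73, 73]
t=2: [116, 116, 116, 116]
t=3: [41, 41, 41, 41]
t=4: [101, 101, 101, 101]
t=5: [111, 111, 111, 111]
t=6: [16, 16, 16, 16]
t=7: [121, 121, 121, 121]
t=8: [66, 66, 66, 66]
t=9: [81, 81, 81, 81]
t=10: [11, 11, 11, 11]
t=11: [96, 96, 96, 96]
t=12: [86, 86, 86, 86]
t=13: [36, 36, 36, 36]
t=14: [76, 76, 76, 76]
t=15: [131, 131, 131, 131]
t=16: [116, 116, 116, 116]

Answer: 14
Key observation: The state at step 2, [116, 116, 116, 116], reappears at step 16 — and no state repeats earlier — so the cycle the system enters has period 14.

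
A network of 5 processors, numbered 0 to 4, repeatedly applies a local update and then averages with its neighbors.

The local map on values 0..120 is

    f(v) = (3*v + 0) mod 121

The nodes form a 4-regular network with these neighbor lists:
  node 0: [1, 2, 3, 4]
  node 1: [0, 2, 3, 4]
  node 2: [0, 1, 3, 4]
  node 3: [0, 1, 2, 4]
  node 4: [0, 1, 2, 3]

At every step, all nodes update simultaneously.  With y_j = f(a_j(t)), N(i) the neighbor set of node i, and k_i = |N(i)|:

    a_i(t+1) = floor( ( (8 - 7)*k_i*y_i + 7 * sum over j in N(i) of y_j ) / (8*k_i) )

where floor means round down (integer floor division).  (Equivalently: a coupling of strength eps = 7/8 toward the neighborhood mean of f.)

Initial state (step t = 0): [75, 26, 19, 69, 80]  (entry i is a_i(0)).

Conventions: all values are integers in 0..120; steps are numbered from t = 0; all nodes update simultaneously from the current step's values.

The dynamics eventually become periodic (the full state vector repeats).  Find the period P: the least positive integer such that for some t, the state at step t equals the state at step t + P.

Answer: 5
Key observation: The state at step 4, [76, 76, 76, 76, 76], reappears at step 9 — and no state repeats earlier — so the cycle the system enters has period 5.

Derivation:
t=0: [75, 26, 19, 69, 80]
t=1: [87, 89, 91, 89, 85]
t=2: [22, 22, 21, 22, 23]
t=3: [66, 66, 66, 66, 65]
t=4: [76, 76, 76, 76, 76]
t=5: [107, 107, 107, 107, 107]
t=6: [79, 79, 79, 79, 79]
t=7: [116, 116, 116, 116, 116]
t=8: [106, 106, 106, 106, 106]
t=9: [76, 76, 76, 76, 76]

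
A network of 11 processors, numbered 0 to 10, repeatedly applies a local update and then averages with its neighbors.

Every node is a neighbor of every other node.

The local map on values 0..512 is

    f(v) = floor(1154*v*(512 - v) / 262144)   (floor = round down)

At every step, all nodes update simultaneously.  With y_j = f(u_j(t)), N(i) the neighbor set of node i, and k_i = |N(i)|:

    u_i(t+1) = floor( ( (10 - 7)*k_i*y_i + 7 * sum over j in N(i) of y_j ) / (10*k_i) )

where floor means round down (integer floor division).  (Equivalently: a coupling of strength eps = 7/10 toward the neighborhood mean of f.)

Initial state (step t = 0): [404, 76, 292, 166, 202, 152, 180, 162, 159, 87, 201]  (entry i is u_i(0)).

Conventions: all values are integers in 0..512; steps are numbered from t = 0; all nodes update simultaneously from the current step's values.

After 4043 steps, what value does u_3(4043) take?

Simulating step by step:
t=0: [404, 76, 292, 166, 202, 152, 180, 162, 159, 87, 201]
t=1: [224, 214, 245, 238, 243, 235, 241, 238, 237, 218, 243]
t=2: [284, 284, 285, 285, 285, 285, 285, 285, 285, 284, 285]
t=3: [284, 284, 284, 284, 284, 284, 284, 284, 284, 284, 284]
t=4: [285, 285, 285, 285, 285, 285, 285, 285, 285, 285, 285]
t=5: [284, 284, 284, 284, 284, 284, 284, 284, 284, 284, 284]

Answer: u_3(4043) = 284
Key observation: The state at step 3, [284, 284, 284, 284, 284, 284, 284, 284, 284, 284, 284], reappears at step 5: the system is in a cycle of period 2 from step 3 on.  Therefore the state at step 4043 equals the state at step 3 + ((4043 - 3) mod 2) = 3, which is [284, 284, 284, 284, 284, 284, 284, 284, 284, 284, 284].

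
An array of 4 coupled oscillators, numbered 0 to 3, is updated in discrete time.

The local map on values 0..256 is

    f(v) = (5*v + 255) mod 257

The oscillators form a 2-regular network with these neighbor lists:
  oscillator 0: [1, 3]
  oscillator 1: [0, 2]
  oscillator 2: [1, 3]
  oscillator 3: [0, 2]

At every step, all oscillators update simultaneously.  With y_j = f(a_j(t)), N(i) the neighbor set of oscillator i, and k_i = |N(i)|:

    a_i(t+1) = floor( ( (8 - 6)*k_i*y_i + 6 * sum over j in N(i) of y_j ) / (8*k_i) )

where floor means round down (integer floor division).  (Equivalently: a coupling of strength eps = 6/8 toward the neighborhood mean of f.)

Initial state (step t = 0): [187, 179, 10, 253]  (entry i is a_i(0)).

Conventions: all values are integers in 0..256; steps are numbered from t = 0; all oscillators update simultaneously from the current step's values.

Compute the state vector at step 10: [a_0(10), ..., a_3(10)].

Simulating step by step:
t=0: [187, 179, 10, 253]
t=1: [174, 109, 145, 137]
t=2: [98, 122, 126, 157]
t=3: [97, 152, 68, 132]
t=4: [202, 176, 165, 151]
t=5: [189, 135, 142, 168]
t=6: [127, 177, 133, 154]
t=7: [167, 128, 174, 164]
t=8: [79, 90, 88, 71]
t=9: [141, 166, 152, 142]
t=10: [141, 176, 155, 210]

Answer: [141, 176, 155, 210]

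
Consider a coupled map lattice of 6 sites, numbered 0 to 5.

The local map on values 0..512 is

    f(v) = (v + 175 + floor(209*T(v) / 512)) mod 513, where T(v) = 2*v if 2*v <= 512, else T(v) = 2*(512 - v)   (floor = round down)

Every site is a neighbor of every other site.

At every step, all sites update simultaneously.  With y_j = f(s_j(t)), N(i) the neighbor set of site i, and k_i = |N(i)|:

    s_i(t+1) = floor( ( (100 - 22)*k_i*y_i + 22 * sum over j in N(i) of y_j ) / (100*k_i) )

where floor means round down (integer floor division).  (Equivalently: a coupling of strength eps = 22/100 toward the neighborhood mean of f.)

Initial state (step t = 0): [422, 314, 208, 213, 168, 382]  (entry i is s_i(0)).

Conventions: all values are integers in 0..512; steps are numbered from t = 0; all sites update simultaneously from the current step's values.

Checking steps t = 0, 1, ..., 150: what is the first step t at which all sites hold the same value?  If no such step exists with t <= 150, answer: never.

Answer: 9
Key observation: Synchronization is absorbing here: once all sites are equal they stay equal, and step 9 is the first all-equal step.

Derivation:
t=0: [422, 314, 208, 213, 168, 382]  (not all equal)
t=1: [160, 145, 73, 79, 397, 154]  (not all equal)
t=2: [436, 416, 319, 327, 205, 428]  (not all equal)
t=3: [152, 149, 136, 137, 59, 150]  (not all equal)
t=4: [440, 436, 419, 420, 316, 437]  (not all equal)
t=5: [158, 158, 155, 156, 142, 158]  (not all equal)
t=6: [459, 459, 455, 457, 438, 459]  (not all equal)
t=7: [163, 163, 163, 163, 160, 163]  (not all equal)
t=8: [470, 470, 470, 470, 466, 470]  (not all equal)
t=9: [165, 165, 165, 165, 165, 165]  (all equal)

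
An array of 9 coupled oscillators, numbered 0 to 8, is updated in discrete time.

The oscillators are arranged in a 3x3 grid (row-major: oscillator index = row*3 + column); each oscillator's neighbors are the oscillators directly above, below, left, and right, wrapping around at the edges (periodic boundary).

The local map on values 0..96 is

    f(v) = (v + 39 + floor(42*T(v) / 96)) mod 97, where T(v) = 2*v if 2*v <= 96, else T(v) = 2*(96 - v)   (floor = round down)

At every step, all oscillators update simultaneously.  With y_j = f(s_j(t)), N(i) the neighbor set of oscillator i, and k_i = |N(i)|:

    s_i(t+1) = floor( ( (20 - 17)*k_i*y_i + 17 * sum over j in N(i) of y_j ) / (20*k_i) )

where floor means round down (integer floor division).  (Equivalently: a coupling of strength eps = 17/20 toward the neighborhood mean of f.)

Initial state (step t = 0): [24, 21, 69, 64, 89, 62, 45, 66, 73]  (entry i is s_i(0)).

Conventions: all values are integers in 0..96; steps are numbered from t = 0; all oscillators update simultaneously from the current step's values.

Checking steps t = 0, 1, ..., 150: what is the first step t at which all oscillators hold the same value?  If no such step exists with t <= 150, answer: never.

Answer: 4
Key observation: Synchronization is absorbing here: once all oscillators are equal they stay equal, and step 4 is the first all-equal step.

Derivation:
t=0: [24, 21, 69, 64, 89, 62, 45, 66, 73]  (not all equal)
t=1: [49, 51, 53, 43, 43, 34, 43, 42, 32]  (not all equal)
t=2: [27, 27, 19, 20, 20, 17, 19, 19, 17]  (not all equal)
t=3: [79, 79, 78, 77, 77, 73, 76, 76, 72]  (not all equal)
t=4: [35, 35, 35, 35, 35, 35, 35, 35, 35]  (all equal)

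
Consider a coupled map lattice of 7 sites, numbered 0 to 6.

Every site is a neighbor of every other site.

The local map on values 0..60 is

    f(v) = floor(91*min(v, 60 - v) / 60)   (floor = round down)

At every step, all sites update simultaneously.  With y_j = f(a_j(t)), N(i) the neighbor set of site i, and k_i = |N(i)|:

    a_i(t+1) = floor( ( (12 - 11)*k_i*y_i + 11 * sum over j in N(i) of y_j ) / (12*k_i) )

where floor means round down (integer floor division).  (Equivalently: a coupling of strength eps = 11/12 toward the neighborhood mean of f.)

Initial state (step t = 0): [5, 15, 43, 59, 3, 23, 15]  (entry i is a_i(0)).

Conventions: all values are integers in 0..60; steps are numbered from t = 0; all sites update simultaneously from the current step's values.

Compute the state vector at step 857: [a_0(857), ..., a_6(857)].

Simulating step by step:
t=0: [5, 15, 43, 59, 3, 23, 15]
t=1: [17, 16, 15, 17, 17, 15, 16]
t=2: [23, 23, 23, 23, 23, 23, 23]
t=3: [34, 34, 34, 34, 34, 34, 34]
t=4: [39, 39, 39, 39, 39, 39, 39]
t=5: [31, 31, 31, 31, 31, 31, 31]
t=6: [43, 43, 43, 43, 43, 43, 43]
t=7: [25, 25, 25, 25, 25, 25, 25]
t=8: [37, 37, 37, 37, 37, 37, 37]
t=9: [34, 34, 34, 34, 34, 34, 34]

Answer: [31, 31, 31, 31, 31, 31, 31]
Key observation: The state at step 3, [34, 34, 34, 34, 34, 34, 34], reappears at step 9: the system is in a cycle of period 6 from step 3 on.  Therefore the state at step 857 equals the state at step 3 + ((857 - 3) mod 6) = 5, which is [31, 31, 31, 31, 31, 31, 31].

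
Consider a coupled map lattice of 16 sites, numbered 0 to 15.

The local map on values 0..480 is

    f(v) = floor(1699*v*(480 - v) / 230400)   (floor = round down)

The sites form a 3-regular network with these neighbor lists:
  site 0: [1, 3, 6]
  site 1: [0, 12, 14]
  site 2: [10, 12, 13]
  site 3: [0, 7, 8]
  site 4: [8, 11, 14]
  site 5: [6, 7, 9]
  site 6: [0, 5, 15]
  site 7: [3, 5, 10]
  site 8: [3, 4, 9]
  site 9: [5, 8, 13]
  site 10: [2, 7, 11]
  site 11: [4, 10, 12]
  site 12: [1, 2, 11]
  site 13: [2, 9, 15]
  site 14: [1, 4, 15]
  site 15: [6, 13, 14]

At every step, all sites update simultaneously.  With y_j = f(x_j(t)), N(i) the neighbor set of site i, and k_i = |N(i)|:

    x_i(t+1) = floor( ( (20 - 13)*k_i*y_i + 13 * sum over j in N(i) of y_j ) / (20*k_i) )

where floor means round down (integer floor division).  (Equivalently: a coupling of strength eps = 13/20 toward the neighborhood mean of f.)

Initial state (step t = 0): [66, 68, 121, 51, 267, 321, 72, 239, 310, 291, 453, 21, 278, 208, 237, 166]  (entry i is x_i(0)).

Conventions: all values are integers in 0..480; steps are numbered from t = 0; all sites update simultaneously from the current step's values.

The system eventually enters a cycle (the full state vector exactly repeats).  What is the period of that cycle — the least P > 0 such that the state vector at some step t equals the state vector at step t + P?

Simulating step by step:
t=0: [66, 68, 121, 51, 267, 321, 72, 239, 310, 291, 453, 21, 278, 208, 237, 166]
t=1: [196, 297, 311, 275, 337, 358, 283, 284, 349, 397, 208, 224, 274, 386, 367, 363]
t=2: [409, 385, 373, 395, 354, 343, 370, 393, 337, 285, 410, 405, 407, 297, 338, 322]
t=3: [251, 264, 282, 264, 316, 329, 307, 262, 337, 381, 240, 242, 246, 373, 334, 359]
t=4: [414, 408, 391, 406, 380, 364, 377, 409, 358, 317, 420, 414, 420, 321, 368, 338]
t=5: [227, 224, 251, 237, 276, 299, 287, 230, 303, 351, 210, 211, 210, 346, 290, 332]
t=6: [419, 417, 403, 417, 409, 392, 399, 417, 392, 362, 420, 417, 419, 361, 401, 376]
t=7: [201, 199, 229, 205, 222, 250, 241, 204, 245, 288, 197, 194, 198, 290, 232, 271]
t=8: [415, 414, 414, 416, 420, 418, 420, 416, 417, 414, 414, 412, 413, 412, 419, 417]
t=9: [195, 198, 202, 195, 191, 192, 190, 196, 193, 198, 201, 199, 203, 201, 191, 193]
t=10: [408, 410, 413, 409, 408, 408, 407, 409, 408, 409, 412, 411, 412, 411, 408, 408]
t=11: [215, 212, 205, 214, 214, 215, 217, 212, 215, 213, 207, 209, 207, 210, 214, 215]
t=12: [419, 418, 416, 419, 418, 419, 420, 418, 419, 419, 416, 417, 416, 418, 419, 419]
t=13: [188, 190, 194, 188, 190, 188, 186, 190, 188, 188, 194, 193, 194, 190, 189, 188]
t=14: [404, 406, 408, 404, 405, 404, 403, 405, 404, 404, 408, 408, 408, 405, 405, 404]
t=15: [225, 221, 217, 225, 222, 225, 226, 222, 225, 225, 217, 217, 217, 222, 223, 225]
t=16: [422, 421, 420, 422, 421, 422, 423, 422, 422, 422, 420, 420, 420, 422, 422, 422]
t=17: [180, 182, 183, 180, 182, 179, 178, 181, 180, 180, 183, 184, 184, 181, 181, 179]
t=18: [397, 399, 400, 398, 399, 397, 396, 398, 398, 398, 400, 400, 400, 398, 398, 397]
t=19: [241, 238, 236, 240, 238, 241, 243, 239, 239, 240, 236, 235, 235, 239, 239, 241]
t=20: [424, 424, 424, 424, 424, 424, 424, 424, 424, 424, 424, 424, 424, 424, 424, 424]
t=21: [175, 175, 175, 175, 175, 175, 175, 175, 175, 175, 175, 175, 175, 175, 175, 175]
t=22: [393, 393, 393, 393, 393, 393, 393, 393, 393, 393, 393, 393, 393, 393, 393, 393]
t=23: [252, 252, 252, 252, 252, 252, 252, 252, 252, 252, 252, 252, 252, 252, 252, 252]
t=24: [423, 423, 423, 423, 423, 423, 423, 423, 423, 423, 423, 423, 423, 423, 423, 423]
t=25: [177, 177, 177, 177, 177, 177, 177, 177, 177, 177, 177, 177, 177, 177, 177, 177]
t=26: [395, 395, 395, 395, 395, 395, 395, 395, 395, 395, 395, 395, 395, 395, 395, 395]
t=27: [247, 247, 247, 247, 247, 247, 247, 247, 247, 247, 247, 247, 247, 247, 247, 247]
t=28: [424, 424, 424, 424, 424, 424, 424, 424, 424, 424, 424, 424, 424, 424, 424, 424]

Answer: 8
Key observation: The state at step 20, [424, 424, 424, 424, 424, 424, 424, 424, 424, 424, 424, 424, 424, 424, 424, 424], reappears at step 28 — and no state repeats earlier — so the cycle the system enters has period 8.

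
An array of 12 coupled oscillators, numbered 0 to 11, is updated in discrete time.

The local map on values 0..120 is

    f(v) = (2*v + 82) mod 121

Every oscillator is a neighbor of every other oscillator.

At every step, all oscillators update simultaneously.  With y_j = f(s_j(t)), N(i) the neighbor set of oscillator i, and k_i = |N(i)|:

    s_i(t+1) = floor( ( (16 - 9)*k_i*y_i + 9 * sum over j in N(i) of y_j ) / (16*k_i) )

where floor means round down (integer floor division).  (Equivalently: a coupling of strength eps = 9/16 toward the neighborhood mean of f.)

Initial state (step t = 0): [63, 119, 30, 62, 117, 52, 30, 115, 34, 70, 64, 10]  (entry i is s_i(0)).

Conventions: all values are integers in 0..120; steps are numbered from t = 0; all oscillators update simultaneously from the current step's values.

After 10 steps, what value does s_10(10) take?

Answer: s_10(10) = 50

Derivation:
t=0: [63, 119, 30, 62, 117, 52, 30, 115, 34, 70, 64, 10]
t=1: [75, 72, 50, 74, 70, 67, 50, 69, 53, 81, 76, 81]
t=2: [90, 87, 70, 89, 86, 84, 70, 85, 73, 48, 91, 48]
t=3: [34, 32, 65, 33, 31, 30, 65, 30, 68, 48, 35, 48]
t=4: [40, 38, 64, 39, 38, 37, 64, 37, 66, 51, 41, 51]
t=5: [49, 48, 68, 49, 48, 47, 68, 47, 69, 58, 50, 58]
t=6: [66, 65, 80, 66, 65, 64, 80, 64, 81, 73, 67, 73]
t=7: [79, 78, 43, 79, 78, 78, 43, 78, 44, 85, 80, 85]
t=8: [90, 89, 62, 90, 89, 89, 62, 89, 63, 48, 44, 48]
t=9: [34, 34, 60, 34, 34, 34, 60, 34, 60, 49, 46, 49]
t=10: [41, 41, 61, 41, 41, 41, 61, 41, 61, 52, 50, 52]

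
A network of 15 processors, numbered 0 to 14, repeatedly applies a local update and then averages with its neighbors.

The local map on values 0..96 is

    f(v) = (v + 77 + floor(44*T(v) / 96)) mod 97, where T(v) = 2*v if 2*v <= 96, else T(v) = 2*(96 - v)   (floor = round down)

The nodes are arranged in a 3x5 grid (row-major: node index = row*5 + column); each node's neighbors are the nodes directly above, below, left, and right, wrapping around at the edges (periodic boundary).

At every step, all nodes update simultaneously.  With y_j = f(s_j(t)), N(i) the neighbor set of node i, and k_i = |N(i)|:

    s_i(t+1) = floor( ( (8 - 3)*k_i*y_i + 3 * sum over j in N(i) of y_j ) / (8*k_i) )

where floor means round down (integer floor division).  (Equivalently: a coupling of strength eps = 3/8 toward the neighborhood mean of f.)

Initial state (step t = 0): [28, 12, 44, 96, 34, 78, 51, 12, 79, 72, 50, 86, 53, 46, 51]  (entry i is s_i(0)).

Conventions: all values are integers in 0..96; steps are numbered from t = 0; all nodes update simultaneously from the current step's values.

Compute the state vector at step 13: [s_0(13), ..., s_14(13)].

Simulating step by step:
t=0: [28, 12, 44, 96, 34, 78, 51, 12, 79, 72, 50, 86, 53, 46, 51]
t=1: [38, 24, 54, 71, 52, 69, 59, 28, 66, 71, 68, 67, 64, 70, 69]
t=2: [55, 41, 64, 72, 70, 70, 64, 47, 69, 72, 71, 68, 69, 73, 72]
t=3: [70, 63, 71, 73, 73, 73, 71, 71, 73, 73, 73, 71, 72, 73, 73]
t=4: [73, 73, 73, 73, 73, 73, 73, 73, 73, 74, 73, 73, 73, 74, 74]
t=5: [74, 74, 74, 74, 74, 74, 74, 74, 74, 74, 74, 74, 74, 74, 74]
t=6: [74, 74, 74, 74, 74, 74, 74, 74, 74, 74, 74, 74, 74, 74, 74]
t=7: [74, 74, 74, 74, 74, 74, 74, 74, 74, 74, 74, 74, 74, 74, 74]
t=8: [74, 74, 74, 74, 74, 74, 74, 74, 74, 74, 74, 74, 74, 74, 74]
t=9: [74, 74, 74, 74, 74, 74, 74, 74, 74, 74, 74, 74, 74, 74, 74]
t=10: [74, 74, 74, 74, 74, 74, 74, 74, 74, 74, 74, 74, 74, 74, 74]
t=11: [74, 74, 74, 74, 74, 74, 74, 74, 74, 74, 74, 74, 74, 74, 74]
t=12: [74, 74, 74, 74, 74, 74, 74, 74, 74, 74, 74, 74, 74, 74, 74]
t=13: [74, 74, 74, 74, 74, 74, 74, 74, 74, 74, 74, 74, 74, 74, 74]

Answer: [74, 74, 74, 74, 74, 74, 74, 74, 74, 74, 74, 74, 74, 74, 74]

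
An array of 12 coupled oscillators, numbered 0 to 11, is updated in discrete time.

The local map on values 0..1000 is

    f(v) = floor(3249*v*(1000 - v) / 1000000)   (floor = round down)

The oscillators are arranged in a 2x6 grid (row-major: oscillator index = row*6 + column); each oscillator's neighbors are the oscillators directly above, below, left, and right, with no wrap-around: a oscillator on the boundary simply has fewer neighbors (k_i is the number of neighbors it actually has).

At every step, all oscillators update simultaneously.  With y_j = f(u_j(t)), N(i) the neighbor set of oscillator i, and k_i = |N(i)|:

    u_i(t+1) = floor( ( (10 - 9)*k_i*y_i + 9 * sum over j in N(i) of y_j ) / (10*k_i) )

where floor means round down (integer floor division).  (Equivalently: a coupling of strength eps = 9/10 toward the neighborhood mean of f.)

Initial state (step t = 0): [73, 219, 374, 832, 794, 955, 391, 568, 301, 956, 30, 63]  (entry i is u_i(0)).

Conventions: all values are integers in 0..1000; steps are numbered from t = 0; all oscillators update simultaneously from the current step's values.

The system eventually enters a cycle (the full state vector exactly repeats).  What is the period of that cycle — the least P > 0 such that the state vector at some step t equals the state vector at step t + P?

Answer: 2
Key observation: The state at step 20, [812, 812, 812, 812, 812, 812, 812, 812, 812, 812, 812, 812], reappears at step 22 — and no state repeats earlier — so the cycle the system enters has period 2.

Derivation:
t=0: [73, 219, 374, 832, 794, 955, 391, 568, 301, 956, 30, 63]
t=1: [619, 588, 583, 473, 259, 338, 534, 683, 576, 382, 266, 123]
t=2: [794, 756, 795, 734, 713, 510, 741, 786, 757, 747, 585, 647]
t=3: [603, 541, 601, 605, 736, 713, 546, 600, 566, 667, 684, 793]
t=4: [802, 781, 791, 716, 705, 590, 780, 800, 763, 754, 635, 668]
t=5: [551, 526, 594, 610, 726, 706, 521, 561, 556, 660, 674, 764]
t=6: [809, 796, 793, 724, 712, 621, 802, 806, 773, 759, 659, 682]
t=7: [519, 515, 577, 602, 709, 692, 506, 534, 547, 644, 662, 742]
t=8: [811, 804, 797, 739, 725, 650, 809, 809, 783, 767, 683, 700]
t=9: [505, 508, 559, 588, 685, 671, 500, 519, 537, 622, 643, 717]
t=10: [812, 808, 801, 757, 744, 683, 811, 810, 792, 778, 711, 723]
t=11: [500, 504, 542, 568, 651, 640, 497, 511, 526, 595, 615, 681]
t=12: [812, 809, 806, 777, 768, 724, 811, 811, 800, 791, 744, 753]
t=13: [499, 500, 525, 543, 606, 596, 496, 505, 514, 563, 577, 630]
t=14: [812, 811, 809, 795, 791, 767, 812, 811, 807, 802, 778, 784]
t=15: [496, 498, 510, 519, 554, 547, 496, 499, 505, 530, 536, 568]
t=16: [812, 811, 811, 807, 807, 800, 812, 812, 810, 810, 803, 805]
t=17: [496, 496, 501, 501, 512, 509, 495, 497, 497, 505, 506, 515]
t=18: [812, 812, 812, 811, 811, 811, 812, 812, 812, 812, 811, 811]
t=19: [495, 495, 495, 496, 498, 498, 495, 495, 495, 496, 497, 498]
t=20: [812, 812, 812, 812, 812, 812, 812, 812, 812, 812, 812, 812]
t=21: [495, 495, 495, 495, 495, 495, 495, 495, 495, 495, 495, 495]
t=22: [812, 812, 812, 812, 812, 812, 812, 812, 812, 812, 812, 812]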